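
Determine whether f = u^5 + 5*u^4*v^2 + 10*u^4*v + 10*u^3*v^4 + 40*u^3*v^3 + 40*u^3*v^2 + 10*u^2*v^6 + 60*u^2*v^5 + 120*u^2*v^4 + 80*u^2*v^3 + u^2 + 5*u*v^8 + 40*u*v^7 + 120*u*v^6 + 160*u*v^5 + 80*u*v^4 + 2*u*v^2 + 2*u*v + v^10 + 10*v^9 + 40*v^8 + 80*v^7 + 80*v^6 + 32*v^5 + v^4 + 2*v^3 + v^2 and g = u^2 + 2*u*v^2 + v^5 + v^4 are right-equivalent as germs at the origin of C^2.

Yes.

The Hessian of f at 0 is [[2, 2], [2, 2]] with rank 1, so corank 1. A Groebner basis of the Jacobian ideal J(f) in C{u,v} is {u^2 + 2*u*v - u - v, u + v^2 + v}; counting standard monomials gives mu = 4. Corank 1: A-series; mu = 4 gives A_4. The Hessian of g at 0 is [[2, 0], [0, 0]] with rank 1, so corank 1. A Groebner basis of the Jacobian ideal J(g) in C{u,v} is {u^2, u + v^2}; counting standard monomials gives mu = 4. Corank 1: A-series; mu = 4 gives A_4. Both have type A_4, hence right-equivalent.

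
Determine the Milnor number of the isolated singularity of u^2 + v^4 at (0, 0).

3

The Hessian of f at 0 is [[2, 0], [0, 0]] with rank 1, so corank 1. A Groebner basis of the Jacobian ideal J(f) in C{u,v} is {v^3, u}; counting standard monomials gives mu = 3. Corank 1: A-series; mu = 3 gives A_3.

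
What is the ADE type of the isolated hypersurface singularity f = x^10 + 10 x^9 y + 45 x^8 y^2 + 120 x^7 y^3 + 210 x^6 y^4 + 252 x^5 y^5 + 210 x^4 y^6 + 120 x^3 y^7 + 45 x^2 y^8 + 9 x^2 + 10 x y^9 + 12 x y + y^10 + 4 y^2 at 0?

A_{9}

The Hessian of f at 0 has rank 1. Corank 1: A-series; mu = 9 gives A_9.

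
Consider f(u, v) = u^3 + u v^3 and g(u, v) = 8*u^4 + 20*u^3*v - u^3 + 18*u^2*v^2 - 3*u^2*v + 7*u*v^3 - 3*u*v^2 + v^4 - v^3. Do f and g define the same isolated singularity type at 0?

Yes.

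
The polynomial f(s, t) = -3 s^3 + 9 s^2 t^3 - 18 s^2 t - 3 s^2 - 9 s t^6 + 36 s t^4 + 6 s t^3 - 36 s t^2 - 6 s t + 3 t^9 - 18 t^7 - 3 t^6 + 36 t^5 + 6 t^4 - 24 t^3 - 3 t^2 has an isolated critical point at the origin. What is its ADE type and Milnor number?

Type A_2, Milnor number mu = 2.

The Hessian of f at 0 has rank 1. Corank 1: A-series; mu = 2 gives A_2.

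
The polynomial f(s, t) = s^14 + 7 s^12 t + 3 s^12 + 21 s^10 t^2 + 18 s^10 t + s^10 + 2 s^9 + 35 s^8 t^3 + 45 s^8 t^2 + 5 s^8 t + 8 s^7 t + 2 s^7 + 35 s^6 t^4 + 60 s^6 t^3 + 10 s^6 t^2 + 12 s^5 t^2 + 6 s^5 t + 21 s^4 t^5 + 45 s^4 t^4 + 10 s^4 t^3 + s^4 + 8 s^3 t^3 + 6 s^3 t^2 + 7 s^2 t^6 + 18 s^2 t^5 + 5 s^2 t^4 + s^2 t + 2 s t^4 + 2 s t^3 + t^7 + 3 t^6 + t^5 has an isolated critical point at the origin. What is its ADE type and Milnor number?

The Hessian of f at 0 is [[0, 0], [0, 0]] with rank 0, so corank 2. A Groebner basis of the Jacobian ideal J(f) in C{s,t} is {s*t + t^4 + t^3, s^3, s^2*t + s^2/4 + s*t/4 + t^3/4, -s^2/4 + s*t^2 - 5*s*t/4 - 5*t^3/4}; counting standard monomials gives mu = 7. Corank 2; j^3 = s^2*t has shape L^2 M (L != M), so D-series; mu = 7 gives D_7.

Type D7, Milnor number mu = 7.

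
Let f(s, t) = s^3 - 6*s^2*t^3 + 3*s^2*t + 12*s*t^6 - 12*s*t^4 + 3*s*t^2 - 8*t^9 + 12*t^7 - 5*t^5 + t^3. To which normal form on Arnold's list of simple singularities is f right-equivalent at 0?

The Hessian of f at 0 has rank 0. Corank 2; j^3 = (s + t)^3 is a perfect cube, so E-series; the 5-jet and mu = 8 give E_8.

E8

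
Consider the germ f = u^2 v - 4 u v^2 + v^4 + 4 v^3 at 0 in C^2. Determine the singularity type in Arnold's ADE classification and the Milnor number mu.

Type D_5, Milnor number mu = 5.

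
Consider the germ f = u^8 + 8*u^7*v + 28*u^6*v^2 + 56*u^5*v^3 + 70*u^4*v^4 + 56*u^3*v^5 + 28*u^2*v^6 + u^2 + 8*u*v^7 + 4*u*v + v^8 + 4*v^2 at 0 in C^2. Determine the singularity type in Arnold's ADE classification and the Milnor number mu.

Type A_7, Milnor number mu = 7.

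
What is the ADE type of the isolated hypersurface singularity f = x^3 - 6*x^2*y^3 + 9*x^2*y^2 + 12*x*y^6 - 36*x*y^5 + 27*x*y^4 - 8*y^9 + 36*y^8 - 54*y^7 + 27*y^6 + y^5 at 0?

E_{8}

The Hessian of f at 0 has rank 0. Corank 2; j^3 = x^3 is a perfect cube, so E-series; the 5-jet and mu = 8 give E_8.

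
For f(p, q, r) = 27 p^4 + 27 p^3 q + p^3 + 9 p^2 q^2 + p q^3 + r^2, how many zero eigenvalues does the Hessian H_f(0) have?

2

The Hessian at 0 is [[0, 0, 0], [0, 0, 0], [0, 0, 2]] of rank 1; hence corank 2.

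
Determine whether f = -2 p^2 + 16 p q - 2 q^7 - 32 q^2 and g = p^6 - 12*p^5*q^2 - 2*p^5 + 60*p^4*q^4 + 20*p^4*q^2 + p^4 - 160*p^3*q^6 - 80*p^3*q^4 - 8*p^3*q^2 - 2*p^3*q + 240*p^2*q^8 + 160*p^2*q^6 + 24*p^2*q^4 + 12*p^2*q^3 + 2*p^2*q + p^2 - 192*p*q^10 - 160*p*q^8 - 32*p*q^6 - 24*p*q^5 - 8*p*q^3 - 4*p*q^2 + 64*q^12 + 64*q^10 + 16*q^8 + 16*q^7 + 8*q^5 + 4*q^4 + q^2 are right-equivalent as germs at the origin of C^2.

No.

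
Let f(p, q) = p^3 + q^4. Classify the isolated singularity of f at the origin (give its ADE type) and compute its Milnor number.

Type E6, Milnor number mu = 6.

The Hessian of f at 0 has rank 0. Corank 2; j^3 = p^3 is a perfect cube, so E-series; the 4-jet and mu = 6 give E_6.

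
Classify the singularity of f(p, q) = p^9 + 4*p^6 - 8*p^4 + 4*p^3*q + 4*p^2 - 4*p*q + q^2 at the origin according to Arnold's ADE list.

A_8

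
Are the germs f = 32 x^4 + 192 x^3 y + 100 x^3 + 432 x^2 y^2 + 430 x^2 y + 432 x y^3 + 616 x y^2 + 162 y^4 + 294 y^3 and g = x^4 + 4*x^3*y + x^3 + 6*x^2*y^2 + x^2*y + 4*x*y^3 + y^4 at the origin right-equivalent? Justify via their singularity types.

The Hessian of f at 0 has rank 0. Corank 2; j^3 = 2*(2*x + 3*y)*(5*x + 7*y)^2 has shape L^2 M (L != M), so D-series; mu = 5 gives D_5. The Hessian of g at 0 has rank 0. Corank 2; j^3 = x^2*(x + y) has shape L^2 M (L != M), so D-series; mu = 5 gives D_5. Both have type D_5, hence right-equivalent.

Yes.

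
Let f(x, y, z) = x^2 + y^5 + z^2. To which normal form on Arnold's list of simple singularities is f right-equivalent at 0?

A_{4}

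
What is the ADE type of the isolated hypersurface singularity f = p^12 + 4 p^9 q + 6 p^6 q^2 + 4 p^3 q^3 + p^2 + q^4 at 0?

A_3

The Hessian of f at 0 has rank 1. Corank 1: A-series; mu = 3 gives A_3.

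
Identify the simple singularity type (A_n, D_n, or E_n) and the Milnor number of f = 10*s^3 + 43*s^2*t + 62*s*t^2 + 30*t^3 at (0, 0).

Type D_{4}, Milnor number mu = 4.

The Hessian of f at 0 is [[0, 0], [0, 0]] with rank 0, so corank 2. A Groebner basis of the Jacobian ideal J(f) in C{s,t} is {t^3, s^2 - 26*t^2/11, s*t + 17*t^2/11}; counting standard monomials gives mu = 4. Corank 2; j^3 = (2*s + 3*t)*(5*s^2 + 14*s*t + 10*t^2) splits into three distinct lines over C (the quadratic factor has nonzero discriminant), so D_4.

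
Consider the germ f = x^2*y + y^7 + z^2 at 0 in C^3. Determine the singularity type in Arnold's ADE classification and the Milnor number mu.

Type D_{8}, Milnor number mu = 8.

The Hessian of f at 0 is [[0, 0, 0], [0, 0, 0], [0, 0, 2]] with rank 1, so corank 2. A Groebner basis of the Jacobian ideal J(f) in C{x,y,z} is {x^2/7 + y^6, x^3, x*y, z}; counting standard monomials gives mu = 8. Corank 2; j^3 = x^2*y has shape L^2 M (L != M), so D-series; mu = 8 gives D_8.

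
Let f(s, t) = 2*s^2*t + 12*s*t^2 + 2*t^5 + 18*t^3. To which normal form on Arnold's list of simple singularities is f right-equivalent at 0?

D_6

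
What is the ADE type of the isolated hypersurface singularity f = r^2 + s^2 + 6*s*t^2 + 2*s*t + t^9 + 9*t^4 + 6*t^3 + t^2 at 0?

The Hessian of f at 0 has rank 2. Corank 1: A-series; mu = 8 gives A_8.

A_{8}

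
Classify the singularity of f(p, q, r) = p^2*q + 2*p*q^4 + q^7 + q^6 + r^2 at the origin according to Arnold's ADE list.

D_{7}

The Hessian of f at 0 has rank 1. Corank 2; j^3 = p^2*q has shape L^2 M (L != M), so D-series; mu = 7 gives D_7.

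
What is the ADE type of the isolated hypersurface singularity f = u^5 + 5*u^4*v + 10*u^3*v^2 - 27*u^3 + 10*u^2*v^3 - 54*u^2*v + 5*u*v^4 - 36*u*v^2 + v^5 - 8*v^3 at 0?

E8

The Hessian of f at 0 is [[0, 0], [0, 0]] with rank 0, so corank 2. A Groebner basis of the Jacobian ideal J(f) in C{u,v} is {v^5, u*v^3 + 3*v^4/4, u^2 + 4*u*v/3 + 4*v^2/9}; counting standard monomials gives mu = 8. Corank 2; j^3 = -(3*u + 2*v)^3 is a perfect cube, so E-series; the 5-jet and mu = 8 give E_8.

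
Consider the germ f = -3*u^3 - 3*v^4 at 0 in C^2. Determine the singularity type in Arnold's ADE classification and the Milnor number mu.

Type E_{6}, Milnor number mu = 6.

The Hessian of f at 0 is [[0, 0], [0, 0]] with rank 0, so corank 2. A Groebner basis of the Jacobian ideal J(f) in C{u,v} is {v^3, u^2}; counting standard monomials gives mu = 6. Corank 2; j^3 = -3*u^3 is a perfect cube, so E-series; the 4-jet and mu = 6 give E_6.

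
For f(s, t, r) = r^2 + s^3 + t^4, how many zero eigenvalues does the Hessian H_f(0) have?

2

The Hessian at 0 is [[0, 0, 0], [0, 0, 0], [0, 0, 2]] of rank 1; hence corank 2.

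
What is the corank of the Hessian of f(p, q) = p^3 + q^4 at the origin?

2

Hessian at 0 has rank 0.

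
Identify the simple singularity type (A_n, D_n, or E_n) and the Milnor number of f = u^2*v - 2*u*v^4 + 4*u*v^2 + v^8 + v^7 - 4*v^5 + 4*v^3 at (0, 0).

Type D9, Milnor number mu = 9.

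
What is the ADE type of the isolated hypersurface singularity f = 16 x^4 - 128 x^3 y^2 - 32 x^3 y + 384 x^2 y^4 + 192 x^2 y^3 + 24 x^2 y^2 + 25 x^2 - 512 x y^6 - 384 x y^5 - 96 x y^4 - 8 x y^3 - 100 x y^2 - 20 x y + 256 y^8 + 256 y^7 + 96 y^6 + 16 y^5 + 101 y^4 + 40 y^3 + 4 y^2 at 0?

A_{3}

The Hessian of f at 0 has rank 1. Corank 1: A-series; mu = 3 gives A_3.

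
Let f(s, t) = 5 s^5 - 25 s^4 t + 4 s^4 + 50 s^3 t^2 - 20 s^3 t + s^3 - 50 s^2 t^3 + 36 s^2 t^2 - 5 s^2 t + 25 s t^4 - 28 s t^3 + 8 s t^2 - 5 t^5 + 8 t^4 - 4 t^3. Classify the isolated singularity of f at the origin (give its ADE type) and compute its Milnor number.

The Hessian of f at 0 has rank 0. Corank 2; j^3 = (s - 2*t)^2*(s - t) has shape L^2 M (L != M), so D-series; mu = 6 gives D_6.

Type D_{6}, Milnor number mu = 6.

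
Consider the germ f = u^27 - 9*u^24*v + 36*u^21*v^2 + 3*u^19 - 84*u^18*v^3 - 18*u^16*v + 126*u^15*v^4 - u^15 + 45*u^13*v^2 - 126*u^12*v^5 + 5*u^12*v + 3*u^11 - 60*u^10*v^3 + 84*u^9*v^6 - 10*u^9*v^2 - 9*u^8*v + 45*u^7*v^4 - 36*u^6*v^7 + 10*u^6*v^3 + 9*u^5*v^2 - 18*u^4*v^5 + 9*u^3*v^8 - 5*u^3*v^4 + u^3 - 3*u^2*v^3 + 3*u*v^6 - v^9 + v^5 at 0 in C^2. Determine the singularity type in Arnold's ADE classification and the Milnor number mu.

The Hessian of f at 0 has rank 0. Corank 2; j^3 = u^3 is a perfect cube, so E-series; the 5-jet and mu = 8 give E_8.

Type E8, Milnor number mu = 8.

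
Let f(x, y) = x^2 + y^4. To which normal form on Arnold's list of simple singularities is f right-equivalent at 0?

A_3

The Hessian of f at 0 is [[2, 0], [0, 0]] with rank 1, so corank 1. A Groebner basis of the Jacobian ideal J(f) in C{x,y} is {y^3, x}; counting standard monomials gives mu = 3. Corank 1: A-series; mu = 3 gives A_3.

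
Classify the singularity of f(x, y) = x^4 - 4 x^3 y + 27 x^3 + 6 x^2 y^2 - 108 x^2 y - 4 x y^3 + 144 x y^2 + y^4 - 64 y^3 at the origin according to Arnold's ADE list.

The Hessian of f at 0 has rank 0. Corank 2; j^3 = (3*x - 4*y)^3 is a perfect cube, so E-series; the 4-jet and mu = 6 give E_6.

E_6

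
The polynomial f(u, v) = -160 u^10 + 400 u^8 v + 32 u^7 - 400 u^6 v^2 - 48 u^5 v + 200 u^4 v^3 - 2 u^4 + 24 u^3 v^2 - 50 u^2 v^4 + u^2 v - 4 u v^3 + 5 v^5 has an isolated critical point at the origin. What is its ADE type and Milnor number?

The Hessian of f at 0 has rank 0. Corank 2; j^3 = u^2*v has shape L^2 M (L != M), so D-series; mu = 6 gives D_6.

Type D6, Milnor number mu = 6.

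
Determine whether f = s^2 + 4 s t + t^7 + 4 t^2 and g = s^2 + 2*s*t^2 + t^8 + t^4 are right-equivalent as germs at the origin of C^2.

The Hessian of f at 0 has rank 1. Corank 1: A-series; mu = 6 gives A_6. The Hessian of g at 0 has rank 1. Corank 1: A-series; mu = 7 gives A_7. f is A_6 but g is A_7, hence not right-equivalent.

No.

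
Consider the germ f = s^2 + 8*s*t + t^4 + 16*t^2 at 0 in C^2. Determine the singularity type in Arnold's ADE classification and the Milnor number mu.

Type A_{3}, Milnor number mu = 3.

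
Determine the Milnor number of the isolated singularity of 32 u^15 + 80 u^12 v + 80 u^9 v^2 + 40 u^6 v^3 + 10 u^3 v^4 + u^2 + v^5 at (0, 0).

4

The Hessian of f at 0 has rank 1. Corank 1: A-series; mu = 4 gives A_4.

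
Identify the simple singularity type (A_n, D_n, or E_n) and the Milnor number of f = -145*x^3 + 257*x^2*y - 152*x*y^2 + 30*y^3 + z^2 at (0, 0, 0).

The Hessian of f at 0 has rank 1. Corank 2; j^3 = -(5*x - 3*y)*(29*x^2 - 34*x*y + 10*y^2) splits into three distinct lines over C (the quadratic factor has nonzero discriminant), so D_4.

Type D4, Milnor number mu = 4.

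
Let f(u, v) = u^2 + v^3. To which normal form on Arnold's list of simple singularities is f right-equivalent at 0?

The Hessian of f at 0 has rank 1. Corank 1: A-series; mu = 2 gives A_2.

A2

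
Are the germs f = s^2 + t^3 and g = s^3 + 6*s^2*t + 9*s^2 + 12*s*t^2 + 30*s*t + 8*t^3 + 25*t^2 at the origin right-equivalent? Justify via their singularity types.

The Hessian of f at 0 has rank 1. Corank 1: A-series; mu = 2 gives A_2. The Hessian of g at 0 has rank 1. Corank 1: A-series; mu = 2 gives A_2. Both have type A_2, hence right-equivalent.

Yes.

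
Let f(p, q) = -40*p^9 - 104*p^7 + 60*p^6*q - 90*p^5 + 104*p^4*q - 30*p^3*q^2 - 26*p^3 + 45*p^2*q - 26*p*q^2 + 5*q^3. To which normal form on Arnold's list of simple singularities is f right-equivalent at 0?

D4

The Hessian of f at 0 is [[0, 0], [0, 0]] with rank 0, so corank 2. A Groebner basis of the Jacobian ideal J(f) in C{p,q} is {q^3, p^2 + q^2/3, p*q}; counting standard monomials gives mu = 4. Corank 2; j^3 = -(2*p - q)*(13*p^2 - 16*p*q + 5*q^2) splits into three distinct lines over C (the quadratic factor has nonzero discriminant), so D_4.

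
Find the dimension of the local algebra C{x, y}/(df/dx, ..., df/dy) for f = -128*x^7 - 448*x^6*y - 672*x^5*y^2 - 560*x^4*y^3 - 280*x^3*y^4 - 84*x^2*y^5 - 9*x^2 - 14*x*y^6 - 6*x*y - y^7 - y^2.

The Hessian of f at 0 is [[-18, -6], [-6, -2]] with rank 1, so corank 1. A Groebner basis of the Jacobian ideal J(f) in C{x,y} is {y^6, x + y/3}; counting standard monomials gives mu = 6. Corank 1: A-series; mu = 6 gives A_6.

6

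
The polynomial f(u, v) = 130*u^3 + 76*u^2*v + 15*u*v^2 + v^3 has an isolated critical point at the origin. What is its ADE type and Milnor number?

The Hessian of f at 0 has rank 0. Corank 2; j^3 = (5*u + v)*(26*u^2 + 10*u*v + v^2) splits into three distinct lines over C (the quadratic factor has nonzero discriminant), so D_4.

Type D_{4}, Milnor number mu = 4.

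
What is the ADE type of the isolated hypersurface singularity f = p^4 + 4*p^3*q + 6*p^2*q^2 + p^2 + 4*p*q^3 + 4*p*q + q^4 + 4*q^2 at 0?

The Hessian of f at 0 is [[2, 4], [4, 8]] with rank 1, so corank 1. A Groebner basis of the Jacobian ideal J(f) in C{p,q} is {q^3, p + 2*q}; counting standard monomials gives mu = 3. Corank 1: A-series; mu = 3 gives A_3.

A_{3}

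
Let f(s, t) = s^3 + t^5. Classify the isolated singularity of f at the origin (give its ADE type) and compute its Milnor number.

The Hessian of f at 0 has rank 0. Corank 2; j^3 = s^3 is a perfect cube, so E-series; the 5-jet and mu = 8 give E_8.

Type E8, Milnor number mu = 8.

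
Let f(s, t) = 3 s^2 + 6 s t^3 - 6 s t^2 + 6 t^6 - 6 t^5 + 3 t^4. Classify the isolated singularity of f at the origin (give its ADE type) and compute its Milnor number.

The Hessian of f at 0 has rank 1. Corank 1: A-series; mu = 5 gives A_5.

Type A_{5}, Milnor number mu = 5.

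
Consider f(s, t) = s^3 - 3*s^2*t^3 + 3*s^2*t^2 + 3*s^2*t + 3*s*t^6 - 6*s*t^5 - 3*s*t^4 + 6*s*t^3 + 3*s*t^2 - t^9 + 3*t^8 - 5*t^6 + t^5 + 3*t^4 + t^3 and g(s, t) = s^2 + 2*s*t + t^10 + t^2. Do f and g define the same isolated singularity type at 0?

No.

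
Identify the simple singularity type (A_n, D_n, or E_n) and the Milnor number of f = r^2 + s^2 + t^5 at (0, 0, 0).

Type A_{4}, Milnor number mu = 4.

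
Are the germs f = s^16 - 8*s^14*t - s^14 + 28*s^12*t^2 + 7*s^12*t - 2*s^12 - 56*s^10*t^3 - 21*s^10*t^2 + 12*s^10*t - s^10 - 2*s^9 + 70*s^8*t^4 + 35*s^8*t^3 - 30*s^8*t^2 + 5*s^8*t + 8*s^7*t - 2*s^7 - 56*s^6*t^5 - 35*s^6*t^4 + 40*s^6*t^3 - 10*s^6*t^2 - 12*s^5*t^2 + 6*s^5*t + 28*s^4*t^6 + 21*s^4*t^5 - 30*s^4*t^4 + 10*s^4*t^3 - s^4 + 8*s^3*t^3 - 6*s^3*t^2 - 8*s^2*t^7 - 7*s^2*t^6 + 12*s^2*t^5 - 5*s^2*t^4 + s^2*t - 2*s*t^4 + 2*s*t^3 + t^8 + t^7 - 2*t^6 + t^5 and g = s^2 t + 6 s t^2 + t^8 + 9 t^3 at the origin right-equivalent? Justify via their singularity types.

The Hessian of f at 0 is [[0, 0], [0, 0]] with rank 0, so corank 2. A Groebner basis of the Jacobian ideal J(f) in C{s,t} is {s^2*t^2 + 3*s^2*t/14 - s^2/21 - 13*s*t^2/42 - 11*s*t/42 - 11*t^3/42, 5*s^2*t/7 - s^2/21 + s*t^3 + 4*s*t^2/21 + 5*s*t/21 + 5*t^3/21, -3*s^2*t/14 + 8*s^2/21 + 41*s*t^2/42 - 17*s*t/42 + t^4 - 17*t^3/42, s^3 - s^2*t/7 + s^2/7 + 3*s*t^2/7 + 2*s*t/7 + 2*t^3/7}; counting standard monomials gives mu = 9. Corank 2; j^3 = s^2*t has shape L^2 M (L != M), so D-series; mu = 9 gives D_9. The Hessian of g at 0 is [[0, 0], [0, 0]] with rank 0, so corank 2. A Groebner basis of the Jacobian ideal J(g) in C{s,t} is {s^2/8 + t^7 - 9*t^2/8, s^3 + 27*t^3, s*t + 3*t^2}; counting standard monomials gives mu = 9. Corank 2; j^3 = t*(s + 3*t)^2 has shape L^2 M (L != M), so D-series; mu = 9 gives D_9. Both have type D_9, hence right-equivalent.

Yes.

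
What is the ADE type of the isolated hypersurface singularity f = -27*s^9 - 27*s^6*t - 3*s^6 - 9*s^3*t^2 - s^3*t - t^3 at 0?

The Hessian of f at 0 has rank 0. Corank 2; j^3 = -t^3 is a perfect cube, so E-series; the 4-jet and mu = 7 give E_7.

E7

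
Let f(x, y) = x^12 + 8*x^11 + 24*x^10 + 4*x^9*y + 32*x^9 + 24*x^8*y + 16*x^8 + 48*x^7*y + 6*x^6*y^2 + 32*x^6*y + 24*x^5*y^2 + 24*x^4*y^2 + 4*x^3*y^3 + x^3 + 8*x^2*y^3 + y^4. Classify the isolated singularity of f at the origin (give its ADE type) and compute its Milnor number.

The Hessian of f at 0 is [[0, 0], [0, 0]] with rank 0, so corank 2. A Groebner basis of the Jacobian ideal J(f) in C{x,y} is {y^3, x^2}; counting standard monomials gives mu = 6. Corank 2; j^3 = x^3 is a perfect cube, so E-series; the 4-jet and mu = 6 give E_6.

Type E_6, Milnor number mu = 6.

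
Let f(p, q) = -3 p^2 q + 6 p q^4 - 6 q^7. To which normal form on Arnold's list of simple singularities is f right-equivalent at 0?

The Hessian of f at 0 is [[0, 0], [0, 0]] with rank 0, so corank 2. A Groebner basis of the Jacobian ideal J(f) in C{p,q} is {p^2/6 + p*q^3, -p*q + q^4, p^3, p^2*q}; counting standard monomials gives mu = 8. Corank 2; j^3 = -3*p^2*q has shape L^2 M (L != M), so D-series; mu = 8 gives D_8.

D8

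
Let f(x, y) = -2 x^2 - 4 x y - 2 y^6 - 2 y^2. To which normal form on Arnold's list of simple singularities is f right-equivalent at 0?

The Hessian of f at 0 has rank 1. Corank 1: A-series; mu = 5 gives A_5.

A5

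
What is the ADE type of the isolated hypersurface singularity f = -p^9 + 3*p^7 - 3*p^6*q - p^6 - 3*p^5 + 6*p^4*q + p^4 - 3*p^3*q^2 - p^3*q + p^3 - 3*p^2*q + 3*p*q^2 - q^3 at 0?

E_{7}

The Hessian of f at 0 has rank 0. Corank 2; j^3 = (p - q)^3 is a perfect cube, so E-series; the 4-jet and mu = 7 give E_7.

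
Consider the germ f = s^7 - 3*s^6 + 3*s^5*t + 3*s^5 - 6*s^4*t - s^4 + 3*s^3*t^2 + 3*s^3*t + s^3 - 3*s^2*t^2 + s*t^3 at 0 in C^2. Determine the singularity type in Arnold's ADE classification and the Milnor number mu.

The Hessian of f at 0 has rank 0. Corank 2; j^3 = s^3 is a perfect cube, so E-series; the 4-jet and mu = 7 give E_7.

Type E_7, Milnor number mu = 7.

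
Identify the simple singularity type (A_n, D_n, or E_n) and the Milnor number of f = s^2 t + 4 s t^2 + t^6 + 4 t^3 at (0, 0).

Type D_{7}, Milnor number mu = 7.

The Hessian of f at 0 has rank 0. Corank 2; j^3 = t*(s + 2*t)^2 has shape L^2 M (L != M), so D-series; mu = 7 gives D_7.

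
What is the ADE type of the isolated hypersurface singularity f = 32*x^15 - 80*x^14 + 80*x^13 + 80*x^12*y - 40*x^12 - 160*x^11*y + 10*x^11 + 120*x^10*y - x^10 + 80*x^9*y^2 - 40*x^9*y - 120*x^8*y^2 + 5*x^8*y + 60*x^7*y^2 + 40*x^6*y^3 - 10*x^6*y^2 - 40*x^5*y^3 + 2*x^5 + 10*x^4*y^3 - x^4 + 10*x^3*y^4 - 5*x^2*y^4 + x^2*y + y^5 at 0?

D_6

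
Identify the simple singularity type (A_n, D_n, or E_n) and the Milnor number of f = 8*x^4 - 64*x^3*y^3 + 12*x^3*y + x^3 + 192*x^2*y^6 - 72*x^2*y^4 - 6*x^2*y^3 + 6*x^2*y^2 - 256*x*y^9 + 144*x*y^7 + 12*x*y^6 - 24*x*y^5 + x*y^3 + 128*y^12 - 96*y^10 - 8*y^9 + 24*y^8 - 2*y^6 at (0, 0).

Type E_7, Milnor number mu = 7.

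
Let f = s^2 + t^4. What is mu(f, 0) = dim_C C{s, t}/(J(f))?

3

The Hessian of f at 0 is [[2, 0], [0, 0]] with rank 1, so corank 1. A Groebner basis of the Jacobian ideal J(f) in C{s,t} is {t^3, s}; counting standard monomials gives mu = 3. Corank 1: A-series; mu = 3 gives A_3.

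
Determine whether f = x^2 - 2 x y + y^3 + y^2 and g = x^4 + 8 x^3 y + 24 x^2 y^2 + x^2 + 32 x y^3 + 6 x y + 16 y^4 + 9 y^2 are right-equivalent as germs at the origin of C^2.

No.

The Hessian of f at 0 is [[2, -2], [-2, 2]] with rank 1, so corank 1. A Groebner basis of the Jacobian ideal J(f) in C{x,y} is {y^2, x - y}; counting standard monomials gives mu = 2. Corank 1: A-series; mu = 2 gives A_2. The Hessian of g at 0 is [[2, 6], [6, 18]] with rank 1, so corank 1. A Groebner basis of the Jacobian ideal J(g) in C{x,y} is {y^3, x + 3*y}; counting standard monomials gives mu = 3. Corank 1: A-series; mu = 3 gives A_3. f is A_2 but g is A_3, hence not right-equivalent.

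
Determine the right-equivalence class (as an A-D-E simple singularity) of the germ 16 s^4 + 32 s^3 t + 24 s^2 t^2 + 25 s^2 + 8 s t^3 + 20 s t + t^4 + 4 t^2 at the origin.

A3

The Hessian of f at 0 has rank 1. Corank 1: A-series; mu = 3 gives A_3.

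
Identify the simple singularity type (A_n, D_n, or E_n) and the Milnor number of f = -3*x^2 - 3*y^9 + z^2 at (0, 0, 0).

Type A8, Milnor number mu = 8.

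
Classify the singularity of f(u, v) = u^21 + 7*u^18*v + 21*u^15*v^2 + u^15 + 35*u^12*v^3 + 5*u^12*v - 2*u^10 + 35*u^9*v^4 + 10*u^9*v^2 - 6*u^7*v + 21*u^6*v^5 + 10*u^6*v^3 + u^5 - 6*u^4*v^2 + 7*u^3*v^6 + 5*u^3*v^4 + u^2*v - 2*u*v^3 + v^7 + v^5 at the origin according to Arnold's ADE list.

D_8

The Hessian of f at 0 has rank 0. Corank 2; j^3 = u^2*v has shape L^2 M (L != M), so D-series; mu = 8 gives D_8.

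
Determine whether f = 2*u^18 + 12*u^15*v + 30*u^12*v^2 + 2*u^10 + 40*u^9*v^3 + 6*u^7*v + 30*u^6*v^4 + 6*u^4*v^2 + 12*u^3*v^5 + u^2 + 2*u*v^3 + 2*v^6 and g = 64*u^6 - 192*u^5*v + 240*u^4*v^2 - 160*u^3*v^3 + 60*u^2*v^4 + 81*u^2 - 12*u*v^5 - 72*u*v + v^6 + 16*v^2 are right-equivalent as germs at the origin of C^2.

Yes.

The Hessian of f at 0 has rank 1. Corank 1: A-series; mu = 5 gives A_5. The Hessian of g at 0 has rank 1. Corank 1: A-series; mu = 5 gives A_5. Both have type A_5, hence right-equivalent.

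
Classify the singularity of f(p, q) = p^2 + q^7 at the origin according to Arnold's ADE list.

A6

The Hessian of f at 0 is [[2, 0], [0, 0]] with rank 1, so corank 1. A Groebner basis of the Jacobian ideal J(f) in C{p,q} is {q^6, p}; counting standard monomials gives mu = 6. Corank 1: A-series; mu = 6 gives A_6.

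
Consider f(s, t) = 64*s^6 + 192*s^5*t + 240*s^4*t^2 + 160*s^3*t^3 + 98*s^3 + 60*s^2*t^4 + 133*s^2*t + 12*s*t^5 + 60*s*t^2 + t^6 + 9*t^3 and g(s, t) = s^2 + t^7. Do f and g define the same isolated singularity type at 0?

The Hessian of f at 0 has rank 0. Corank 2; j^3 = (2*s + t)*(7*s + 3*t)^2 has shape L^2 M (L != M), so D-series; mu = 7 gives D_7. The Hessian of g at 0 has rank 1. Corank 1: A-series; mu = 6 gives A_6. f is D_7 but g is A_6, hence not right-equivalent.

No.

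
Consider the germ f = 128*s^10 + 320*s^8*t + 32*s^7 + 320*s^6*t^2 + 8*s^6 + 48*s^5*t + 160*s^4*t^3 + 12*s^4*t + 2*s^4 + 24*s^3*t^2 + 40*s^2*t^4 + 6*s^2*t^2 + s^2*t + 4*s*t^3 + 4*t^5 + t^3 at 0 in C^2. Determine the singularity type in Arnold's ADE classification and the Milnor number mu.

Type D4, Milnor number mu = 4.

The Hessian of f at 0 has rank 0. Corank 2; j^3 = t*(s^2 + t^2) splits into three distinct lines over C (the quadratic factor has nonzero discriminant), so D_4.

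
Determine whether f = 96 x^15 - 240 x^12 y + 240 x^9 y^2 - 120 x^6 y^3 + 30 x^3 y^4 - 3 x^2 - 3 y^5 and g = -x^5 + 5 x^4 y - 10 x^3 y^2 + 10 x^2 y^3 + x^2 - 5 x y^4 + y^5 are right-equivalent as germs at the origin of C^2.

The Hessian of f at 0 has rank 1. Corank 1: A-series; mu = 4 gives A_4. The Hessian of g at 0 has rank 1. Corank 1: A-series; mu = 4 gives A_4. Both have type A_4, hence right-equivalent.

Yes.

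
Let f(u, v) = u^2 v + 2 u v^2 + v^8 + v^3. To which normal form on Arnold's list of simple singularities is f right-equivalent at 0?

D9

The Hessian of f at 0 is [[0, 0], [0, 0]] with rank 0, so corank 2. A Groebner basis of the Jacobian ideal J(f) in C{u,v} is {u^2/8 + v^7 - v^2/8, u^3 + v^3, u*v + v^2}; counting standard monomials gives mu = 9. Corank 2; j^3 = v*(u + v)^2 has shape L^2 M (L != M), so D-series; mu = 9 gives D_9.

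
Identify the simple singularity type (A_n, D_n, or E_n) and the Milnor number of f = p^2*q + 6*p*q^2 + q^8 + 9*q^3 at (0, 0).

Type D_{9}, Milnor number mu = 9.

The Hessian of f at 0 has rank 0. Corank 2; j^3 = q*(p + 3*q)^2 has shape L^2 M (L != M), so D-series; mu = 9 gives D_9.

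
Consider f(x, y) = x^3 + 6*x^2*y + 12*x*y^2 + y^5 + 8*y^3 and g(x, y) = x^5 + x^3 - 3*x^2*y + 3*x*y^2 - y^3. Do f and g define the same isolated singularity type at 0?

Yes.

The Hessian of f at 0 has rank 0. Corank 2; j^3 = (x + 2*y)^3 is a perfect cube, so E-series; the 5-jet and mu = 8 give E_8. The Hessian of g at 0 has rank 0. Corank 2; j^3 = (x - y)^3 is a perfect cube, so E-series; the 5-jet and mu = 8 give E_8. Both have type E_8, hence right-equivalent.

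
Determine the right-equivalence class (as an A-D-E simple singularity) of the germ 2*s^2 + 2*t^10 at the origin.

A_9

The Hessian of f at 0 has rank 1. Corank 1: A-series; mu = 9 gives A_9.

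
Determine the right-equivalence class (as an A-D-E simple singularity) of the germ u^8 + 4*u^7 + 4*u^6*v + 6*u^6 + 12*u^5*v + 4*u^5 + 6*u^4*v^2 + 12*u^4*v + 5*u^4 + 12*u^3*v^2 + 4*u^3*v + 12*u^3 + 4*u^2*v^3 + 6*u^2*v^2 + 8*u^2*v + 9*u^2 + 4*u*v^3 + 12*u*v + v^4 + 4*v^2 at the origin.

A_3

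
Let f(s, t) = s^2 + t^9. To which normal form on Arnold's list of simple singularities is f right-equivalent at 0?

A_{8}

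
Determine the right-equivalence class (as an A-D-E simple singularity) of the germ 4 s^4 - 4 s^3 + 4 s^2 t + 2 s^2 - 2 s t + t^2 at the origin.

The Hessian of f at 0 has rank 2. Corank 0: nondegenerate Morse point, so A_1.

A_{1}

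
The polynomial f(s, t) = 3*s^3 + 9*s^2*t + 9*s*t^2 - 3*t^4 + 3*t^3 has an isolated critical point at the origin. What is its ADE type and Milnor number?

Type E6, Milnor number mu = 6.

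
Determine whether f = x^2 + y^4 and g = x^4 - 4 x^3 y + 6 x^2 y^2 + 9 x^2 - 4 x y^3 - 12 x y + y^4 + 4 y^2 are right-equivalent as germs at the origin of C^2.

The Hessian of f at 0 has rank 1. Corank 1: A-series; mu = 3 gives A_3. The Hessian of g at 0 has rank 1. Corank 1: A-series; mu = 3 gives A_3. Both have type A_3, hence right-equivalent.

Yes.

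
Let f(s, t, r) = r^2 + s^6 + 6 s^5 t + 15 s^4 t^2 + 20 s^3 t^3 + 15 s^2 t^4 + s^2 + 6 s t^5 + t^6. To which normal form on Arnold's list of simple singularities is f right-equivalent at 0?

A_{5}

The Hessian of f at 0 has rank 2. Corank 1: A-series; mu = 5 gives A_5.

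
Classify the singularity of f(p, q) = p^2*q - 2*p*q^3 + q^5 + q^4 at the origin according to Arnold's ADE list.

D5

The Hessian of f at 0 is [[0, 0], [0, 0]] with rank 0, so corank 2. A Groebner basis of the Jacobian ideal J(f) in C{p,q} is {p*q^2, -p*q + q^3, p^2 + 4*p*q}; counting standard monomials gives mu = 5. Corank 2; j^3 = p^2*q has shape L^2 M (L != M), so D-series; mu = 5 gives D_5.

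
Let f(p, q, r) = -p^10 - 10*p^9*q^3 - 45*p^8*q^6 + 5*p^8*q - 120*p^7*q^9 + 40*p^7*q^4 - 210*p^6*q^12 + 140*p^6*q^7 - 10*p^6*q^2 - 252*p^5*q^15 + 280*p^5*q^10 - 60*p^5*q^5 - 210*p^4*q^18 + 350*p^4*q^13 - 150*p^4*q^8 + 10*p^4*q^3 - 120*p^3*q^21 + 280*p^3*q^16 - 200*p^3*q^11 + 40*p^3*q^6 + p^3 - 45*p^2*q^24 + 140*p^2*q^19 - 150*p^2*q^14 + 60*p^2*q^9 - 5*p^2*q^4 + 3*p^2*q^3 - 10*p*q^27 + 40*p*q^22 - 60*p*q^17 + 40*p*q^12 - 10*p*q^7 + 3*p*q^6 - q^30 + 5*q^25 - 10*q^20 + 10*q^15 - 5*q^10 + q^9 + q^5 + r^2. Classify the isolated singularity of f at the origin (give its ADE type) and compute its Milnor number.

The Hessian of f at 0 has rank 1. Corank 2; j^3 = p^3 is a perfect cube, so E-series; the 5-jet and mu = 8 give E_8.

Type E8, Milnor number mu = 8.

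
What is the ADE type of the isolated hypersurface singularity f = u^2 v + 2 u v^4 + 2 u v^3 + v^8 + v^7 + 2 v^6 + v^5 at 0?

D9

The Hessian of f at 0 is [[0, 0], [0, 0]] with rank 0, so corank 2. A Groebner basis of the Jacobian ideal J(f) in C{u,v} is {u^2*v^2 - 10*u^2*v/17 + 3*u^2/17 - 4*u*v^2/17 + 7*u*v/17 + 7*v^3/17, 8*u^2*v/17 + u^2/17 + u*v^3 - 7*u*v^2/17 + 8*u*v/17 + 8*v^3/17, u*v + v^4 + v^3, u^3 + 11*u^2*v/17 - 5*u^2/17 + u*v^2/17 - 6*u*v/17 - 6*v^3/17}; counting standard monomials gives mu = 9. Corank 2; j^3 = u^2*v has shape L^2 M (L != M), so D-series; mu = 9 gives D_9.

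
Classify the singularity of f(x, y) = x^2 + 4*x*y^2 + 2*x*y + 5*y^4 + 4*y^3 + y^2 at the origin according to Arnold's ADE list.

A3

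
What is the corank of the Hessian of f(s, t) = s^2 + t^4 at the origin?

1

The Hessian at 0 is [[2, 0], [0, 0]] of rank 1; hence corank 1.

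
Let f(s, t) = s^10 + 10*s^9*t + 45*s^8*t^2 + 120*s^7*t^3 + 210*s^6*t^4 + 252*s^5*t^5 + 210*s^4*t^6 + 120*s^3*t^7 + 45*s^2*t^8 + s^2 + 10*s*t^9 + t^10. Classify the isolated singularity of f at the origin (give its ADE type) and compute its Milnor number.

The Hessian of f at 0 is [[2, 0], [0, 0]] with rank 1, so corank 1. A Groebner basis of the Jacobian ideal J(f) in C{s,t} is {t^9, s}; counting standard monomials gives mu = 9. Corank 1: A-series; mu = 9 gives A_9.

Type A_9, Milnor number mu = 9.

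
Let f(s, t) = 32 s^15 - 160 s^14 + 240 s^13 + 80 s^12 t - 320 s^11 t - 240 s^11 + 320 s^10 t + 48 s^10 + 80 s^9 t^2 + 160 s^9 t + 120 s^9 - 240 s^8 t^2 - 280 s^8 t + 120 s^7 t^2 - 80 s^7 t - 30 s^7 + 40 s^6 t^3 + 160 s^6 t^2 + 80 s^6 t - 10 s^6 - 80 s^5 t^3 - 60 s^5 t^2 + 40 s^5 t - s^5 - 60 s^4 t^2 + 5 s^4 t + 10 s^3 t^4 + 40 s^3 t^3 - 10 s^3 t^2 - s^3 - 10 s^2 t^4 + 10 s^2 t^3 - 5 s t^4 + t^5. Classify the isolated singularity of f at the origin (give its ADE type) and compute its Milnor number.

The Hessian of f at 0 has rank 0. Corank 2; j^3 = -s^3 is a perfect cube, so E-series; the 5-jet and mu = 8 give E_8.

Type E8, Milnor number mu = 8.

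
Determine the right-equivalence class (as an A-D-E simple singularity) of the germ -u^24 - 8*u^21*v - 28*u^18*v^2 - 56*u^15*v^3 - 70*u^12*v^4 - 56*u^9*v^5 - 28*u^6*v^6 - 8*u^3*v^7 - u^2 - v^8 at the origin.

A_{7}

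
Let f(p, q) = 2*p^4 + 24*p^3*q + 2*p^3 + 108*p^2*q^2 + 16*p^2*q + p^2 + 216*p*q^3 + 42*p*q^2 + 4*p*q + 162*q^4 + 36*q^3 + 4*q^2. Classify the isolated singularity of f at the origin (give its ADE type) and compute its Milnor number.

Type A_3, Milnor number mu = 3.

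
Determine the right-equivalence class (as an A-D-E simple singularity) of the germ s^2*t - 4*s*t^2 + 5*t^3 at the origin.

D_{4}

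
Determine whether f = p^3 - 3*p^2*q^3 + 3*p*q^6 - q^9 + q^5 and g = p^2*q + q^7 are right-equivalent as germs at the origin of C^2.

No.

The Hessian of f at 0 has rank 0. Corank 2; j^3 = p^3 is a perfect cube, so E-series; the 5-jet and mu = 8 give E_8. The Hessian of g at 0 has rank 0. Corank 2; j^3 = p^2*q has shape L^2 M (L != M), so D-series; mu = 8 gives D_8. f is E_8 but g is D_8, hence not right-equivalent.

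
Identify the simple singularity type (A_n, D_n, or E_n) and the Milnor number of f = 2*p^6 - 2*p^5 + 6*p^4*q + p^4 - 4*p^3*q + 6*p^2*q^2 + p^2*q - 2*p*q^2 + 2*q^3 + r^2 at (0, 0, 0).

Type D_4, Milnor number mu = 4.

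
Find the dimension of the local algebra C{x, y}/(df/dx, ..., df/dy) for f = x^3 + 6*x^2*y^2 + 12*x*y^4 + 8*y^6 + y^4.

The Hessian of f at 0 has rank 0. Corank 2; j^3 = x^3 is a perfect cube, so E-series; the 4-jet and mu = 6 give E_6.

6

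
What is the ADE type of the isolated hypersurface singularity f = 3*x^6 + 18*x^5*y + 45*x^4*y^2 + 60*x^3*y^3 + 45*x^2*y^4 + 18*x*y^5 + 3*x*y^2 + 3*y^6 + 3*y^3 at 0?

The Hessian of f at 0 has rank 0. Corank 2; j^3 = 3*y^2*(x + y) has shape L^2 M (L != M), so D-series; mu = 7 gives D_7.

D_{7}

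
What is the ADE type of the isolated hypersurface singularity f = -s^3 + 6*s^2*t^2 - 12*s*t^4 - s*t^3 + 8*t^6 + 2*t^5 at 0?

E_7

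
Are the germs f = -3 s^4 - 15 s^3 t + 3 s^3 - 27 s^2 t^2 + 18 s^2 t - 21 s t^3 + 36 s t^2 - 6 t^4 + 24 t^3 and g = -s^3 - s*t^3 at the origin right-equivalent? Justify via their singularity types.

Yes.

The Hessian of f at 0 has rank 0. Corank 2; j^3 = 3*(s + 2*t)^3 is a perfect cube, so E-series; the 4-jet and mu = 7 give E_7. The Hessian of g at 0 has rank 0. Corank 2; j^3 = -s^3 is a perfect cube, so E-series; the 4-jet and mu = 7 give E_7. Both have type E_7, hence right-equivalent.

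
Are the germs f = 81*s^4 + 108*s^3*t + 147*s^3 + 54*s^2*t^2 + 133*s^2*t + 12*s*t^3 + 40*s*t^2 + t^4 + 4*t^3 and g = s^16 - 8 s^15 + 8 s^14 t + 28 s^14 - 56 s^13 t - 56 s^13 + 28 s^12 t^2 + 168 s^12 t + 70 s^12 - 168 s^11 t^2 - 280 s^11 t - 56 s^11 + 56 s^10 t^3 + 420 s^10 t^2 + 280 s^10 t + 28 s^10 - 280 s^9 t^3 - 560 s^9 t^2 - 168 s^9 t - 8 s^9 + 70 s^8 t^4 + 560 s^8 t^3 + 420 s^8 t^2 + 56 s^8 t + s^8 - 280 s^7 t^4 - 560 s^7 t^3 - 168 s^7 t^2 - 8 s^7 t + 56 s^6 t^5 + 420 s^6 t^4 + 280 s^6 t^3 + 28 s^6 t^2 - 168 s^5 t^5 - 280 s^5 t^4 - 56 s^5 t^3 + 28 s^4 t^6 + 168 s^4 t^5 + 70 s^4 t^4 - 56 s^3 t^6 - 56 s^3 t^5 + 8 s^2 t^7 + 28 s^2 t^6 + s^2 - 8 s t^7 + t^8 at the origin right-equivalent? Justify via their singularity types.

The Hessian of f at 0 has rank 0. Corank 2; j^3 = (3*s + t)*(7*s + 2*t)^2 has shape L^2 M (L != M), so D-series; mu = 5 gives D_5. The Hessian of g at 0 has rank 1. Corank 1: A-series; mu = 7 gives A_7. f is D_5 but g is A_7, hence not right-equivalent.

No.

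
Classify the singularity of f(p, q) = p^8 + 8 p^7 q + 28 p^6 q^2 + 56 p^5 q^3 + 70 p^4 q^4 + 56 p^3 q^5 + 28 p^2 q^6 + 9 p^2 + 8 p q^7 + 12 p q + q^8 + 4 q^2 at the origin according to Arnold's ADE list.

The Hessian of f at 0 has rank 1. Corank 1: A-series; mu = 7 gives A_7.

A_7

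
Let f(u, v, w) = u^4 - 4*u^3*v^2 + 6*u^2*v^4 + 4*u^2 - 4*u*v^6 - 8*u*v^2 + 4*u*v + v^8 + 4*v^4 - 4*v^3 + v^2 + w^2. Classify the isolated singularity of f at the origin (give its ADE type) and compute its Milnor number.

The Hessian of f at 0 has rank 2. Corank 1: A-series; mu = 3 gives A_3.

Type A_{3}, Milnor number mu = 3.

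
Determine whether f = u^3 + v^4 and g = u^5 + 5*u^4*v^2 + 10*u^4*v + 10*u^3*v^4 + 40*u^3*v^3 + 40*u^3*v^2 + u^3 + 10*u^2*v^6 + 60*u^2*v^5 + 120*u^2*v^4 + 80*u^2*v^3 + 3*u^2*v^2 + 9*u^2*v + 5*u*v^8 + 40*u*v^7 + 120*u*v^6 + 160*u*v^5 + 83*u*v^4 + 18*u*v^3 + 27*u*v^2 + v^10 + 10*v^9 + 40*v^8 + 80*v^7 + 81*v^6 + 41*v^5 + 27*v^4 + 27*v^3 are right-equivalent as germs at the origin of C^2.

The Hessian of f at 0 is [[0, 0], [0, 0]] with rank 0, so corank 2. A Groebner basis of the Jacobian ideal J(f) in C{u,v} is {v^3, u^2}; counting standard monomials gives mu = 6. Corank 2; j^3 = u^3 is a perfect cube, so E-series; the 4-jet and mu = 6 give E_6. The Hessian of g at 0 is [[0, 0], [0, 0]] with rank 0, so corank 2. A Groebner basis of the Jacobian ideal J(g) in C{u,v} is {-11*u^2/4 + u*v^3 - 11*u*v^2/2 - 33*u*v/2 - 33*v^3/2 - 99*v^2/4, u^2 + 2*u*v^2 + 6*u*v + v^4 + 6*v^3 + 9*v^2, u^3 + 9*u^2/2 - 18*u*v^2 + 27*u*v - 27*v^3 + 81*v^2/2, u^2*v - u^2/2 + 5*u*v^2 - 3*u*v + 6*v^3 - 9*v^2/2}; counting standard monomials gives mu = 8. Corank 2; j^3 = (u + 3*v)^3 is a perfect cube, so E-series; the 5-jet and mu = 8 give E_8. f is E_6 but g is E_8, hence not right-equivalent.

No.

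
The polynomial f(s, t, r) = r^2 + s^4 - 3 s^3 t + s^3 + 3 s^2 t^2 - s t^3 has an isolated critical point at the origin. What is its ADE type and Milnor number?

Type E_{7}, Milnor number mu = 7.

The Hessian of f at 0 is [[0, 0, 0], [0, 0, 0], [0, 0, 2]] with rank 1, so corank 2. A Groebner basis of the Jacobian ideal J(f) in C{s,t,r} is {3*s^2 + t^4 - t^3, s^3, s^2*t + s^2 - t^3/3, 2*s^2 + s*t^2 - 2*t^3/3, r}; counting standard monomials gives mu = 7. Corank 2; j^3 = s^3 is a perfect cube, so E-series; the 4-jet and mu = 7 give E_7.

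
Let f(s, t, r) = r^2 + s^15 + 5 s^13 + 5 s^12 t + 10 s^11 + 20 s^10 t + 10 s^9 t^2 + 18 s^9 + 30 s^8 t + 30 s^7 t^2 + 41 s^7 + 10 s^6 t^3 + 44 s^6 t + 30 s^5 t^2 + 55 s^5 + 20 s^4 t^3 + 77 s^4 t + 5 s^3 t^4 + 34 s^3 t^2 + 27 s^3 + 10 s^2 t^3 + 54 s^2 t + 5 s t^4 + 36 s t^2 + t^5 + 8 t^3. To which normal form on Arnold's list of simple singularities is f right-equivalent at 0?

The Hessian of f at 0 is [[0, 0, 0], [0, 0, 0], [0, 0, 2]] with rank 1, so corank 2. A Groebner basis of the Jacobian ideal J(f) in C{s,t,r} is {-729*s^2/32 + s*t^3 - 243*s*t/8 - 81*t^2/8, 243*s^2/8 + 81*s*t/2 + t^4 + 27*t^2/2, s^3 - 4*s*t^2/3 - 16*t^3/27, s^2*t + 4*s*t^2/3 + 4*t^3/9, r}; counting standard monomials gives mu = 8. Corank 2; j^3 = (3*s + 2*t)^3 is a perfect cube, so E-series; the 5-jet and mu = 8 give E_8.

E_8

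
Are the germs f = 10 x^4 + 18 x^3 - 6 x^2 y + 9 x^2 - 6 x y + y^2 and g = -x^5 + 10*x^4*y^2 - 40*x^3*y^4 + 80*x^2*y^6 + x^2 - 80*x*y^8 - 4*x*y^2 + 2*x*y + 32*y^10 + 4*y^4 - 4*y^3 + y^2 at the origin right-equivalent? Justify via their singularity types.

The Hessian of f at 0 has rank 1. Corank 1: A-series; mu = 3 gives A_3. The Hessian of g at 0 has rank 1. Corank 1: A-series; mu = 4 gives A_4. f is A_3 but g is A_4, hence not right-equivalent.

No.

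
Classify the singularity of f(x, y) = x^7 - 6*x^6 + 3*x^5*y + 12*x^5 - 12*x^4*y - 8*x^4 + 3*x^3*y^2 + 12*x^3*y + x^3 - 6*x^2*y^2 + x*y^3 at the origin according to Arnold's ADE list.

E_7

The Hessian of f at 0 has rank 0. Corank 2; j^3 = x^3 is a perfect cube, so E-series; the 4-jet and mu = 7 give E_7.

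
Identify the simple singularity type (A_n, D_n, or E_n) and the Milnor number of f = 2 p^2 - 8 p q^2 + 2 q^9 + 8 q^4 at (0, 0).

Type A_8, Milnor number mu = 8.

The Hessian of f at 0 has rank 1. Corank 1: A-series; mu = 8 gives A_8.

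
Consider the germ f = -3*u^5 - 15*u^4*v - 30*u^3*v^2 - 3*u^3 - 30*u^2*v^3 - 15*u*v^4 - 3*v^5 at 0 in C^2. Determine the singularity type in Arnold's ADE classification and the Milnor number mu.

Type E8, Milnor number mu = 8.

The Hessian of f at 0 has rank 0. Corank 2; j^3 = -3*u^3 is a perfect cube, so E-series; the 5-jet and mu = 8 give E_8.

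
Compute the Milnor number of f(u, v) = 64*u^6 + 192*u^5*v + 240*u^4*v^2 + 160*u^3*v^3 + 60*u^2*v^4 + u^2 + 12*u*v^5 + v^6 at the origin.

5

The Hessian of f at 0 is [[2, 0], [0, 0]] with rank 1, so corank 1. A Groebner basis of the Jacobian ideal J(f) in C{u,v} is {v^5, u}; counting standard monomials gives mu = 5. Corank 1: A-series; mu = 5 gives A_5.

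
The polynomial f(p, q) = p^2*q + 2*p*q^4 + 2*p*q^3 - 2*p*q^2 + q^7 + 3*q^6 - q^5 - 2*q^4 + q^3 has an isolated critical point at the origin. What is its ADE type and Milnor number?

Type D_7, Milnor number mu = 7.

The Hessian of f at 0 has rank 0. Corank 2; j^3 = q*(p - q)^2 has shape L^2 M (L != M), so D-series; mu = 7 gives D_7.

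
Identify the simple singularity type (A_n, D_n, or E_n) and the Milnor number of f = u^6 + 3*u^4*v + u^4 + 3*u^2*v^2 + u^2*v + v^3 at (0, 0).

Type D_{4}, Milnor number mu = 4.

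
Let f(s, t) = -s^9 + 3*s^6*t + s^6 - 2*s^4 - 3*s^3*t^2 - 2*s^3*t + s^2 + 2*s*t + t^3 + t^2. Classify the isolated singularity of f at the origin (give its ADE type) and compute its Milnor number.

Type A_2, Milnor number mu = 2.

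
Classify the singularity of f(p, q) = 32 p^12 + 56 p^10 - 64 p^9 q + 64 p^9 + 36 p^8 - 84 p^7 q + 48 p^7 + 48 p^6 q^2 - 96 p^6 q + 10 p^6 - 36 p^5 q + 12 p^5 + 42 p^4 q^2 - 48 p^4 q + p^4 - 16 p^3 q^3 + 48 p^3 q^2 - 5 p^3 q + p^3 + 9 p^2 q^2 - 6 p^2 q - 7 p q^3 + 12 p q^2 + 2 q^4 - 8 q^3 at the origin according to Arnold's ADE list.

The Hessian of f at 0 has rank 0. Corank 2; j^3 = (p - 2*q)^3 is a perfect cube, so E-series; the 4-jet and mu = 7 give E_7.

E_{7}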